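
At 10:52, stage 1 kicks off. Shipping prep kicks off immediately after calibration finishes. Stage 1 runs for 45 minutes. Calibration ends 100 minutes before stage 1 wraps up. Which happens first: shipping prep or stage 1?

Stage 1 ends at 10:52 + 45 min = 11:37.
Calibration ends at 11:37 − 100 min = 09:57.
So shipping prep starts at 09:57.
Shipping prep starts at 09:57 and stage 1 starts at 10:52, so shipping prep is first.

shipping prep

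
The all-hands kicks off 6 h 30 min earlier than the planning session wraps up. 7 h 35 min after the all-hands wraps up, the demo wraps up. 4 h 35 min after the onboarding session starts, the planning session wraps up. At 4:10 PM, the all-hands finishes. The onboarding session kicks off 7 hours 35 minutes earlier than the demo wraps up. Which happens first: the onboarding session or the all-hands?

the all-hands

The demo ends at 4:10 PM + 455 min = 11:45 PM.
The onboarding session starts at 11:45 PM − 455 min = 4:10 PM.
The planning session ends at 4:10 PM + 275 min = 8:45 PM.
The all-hands starts at 8:45 PM − 390 min = 2:15 PM.
The onboarding session starts at 4:10 PM and the all-hands starts at 2:15 PM, so the all-hands is first.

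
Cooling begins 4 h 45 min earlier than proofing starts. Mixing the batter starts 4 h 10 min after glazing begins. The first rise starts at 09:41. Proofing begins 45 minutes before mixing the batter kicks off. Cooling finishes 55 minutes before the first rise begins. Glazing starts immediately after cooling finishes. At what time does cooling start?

Cooling ends at 09:41 − 55 min = 08:46.
So glazing starts at 08:46.
Mixing the batter starts at 08:46 + 250 min = 12:56.
Proofing starts at 12:56 − 45 min = 12:11.
Cooling starts at 12:11 − 285 min = 07:26.

07:26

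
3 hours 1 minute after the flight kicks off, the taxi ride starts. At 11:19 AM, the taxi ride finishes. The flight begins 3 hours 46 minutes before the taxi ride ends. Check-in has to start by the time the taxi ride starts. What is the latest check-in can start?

10:34 AM

The flight starts at 11:19 AM − 226 min = 7:33 AM.
The taxi ride starts at 7:33 AM + 181 min = 10:34 AM.
Check-in is bounded by the taxi ride, so the latest it can start is 10:34 AM.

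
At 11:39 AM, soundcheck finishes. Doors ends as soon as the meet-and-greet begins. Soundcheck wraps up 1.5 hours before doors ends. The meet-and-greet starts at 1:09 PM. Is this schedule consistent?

Yes

Doors ends at 1:09 PM.
Soundcheck ends at 1:09 PM − 90 min = 11:39 AM.
That matches the stated 11:39 AM, so the schedule is consistent.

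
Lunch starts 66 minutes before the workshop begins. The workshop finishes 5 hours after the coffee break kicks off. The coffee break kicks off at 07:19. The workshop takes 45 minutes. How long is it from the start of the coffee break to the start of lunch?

The workshop ends at 07:19 + 300 min = 12:19.
The workshop starts at 12:19 − 45 min = 11:34.
Lunch starts at 11:34 − 66 min = 10:28.
From 07:19 to 10:28 is 189 minutes.

189 minutes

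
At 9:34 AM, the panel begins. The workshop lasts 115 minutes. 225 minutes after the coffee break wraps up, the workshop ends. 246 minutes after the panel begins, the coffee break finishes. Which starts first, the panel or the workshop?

The coffee break ends at 9:34 AM + 246 min = 1:40 PM.
The workshop ends at 1:40 PM + 225 min = 5:25 PM.
The workshop starts at 5:25 PM − 115 min = 3:30 PM.
The panel starts at 9:34 AM and the workshop starts at 3:30 PM, so the panel is first.

the panel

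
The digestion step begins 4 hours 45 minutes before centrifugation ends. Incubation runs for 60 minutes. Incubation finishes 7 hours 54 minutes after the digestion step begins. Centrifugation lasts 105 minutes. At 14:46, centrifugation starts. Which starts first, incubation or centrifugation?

Centrifugation ends at 14:46 + 105 min = 16:31.
The digestion step starts at 16:31 − 285 min = 11:46.
Incubation ends at 11:46 + 474 min = 19:40.
Incubation starts at 19:40 − 60 min = 18:40.
Incubation starts at 18:40 and centrifugation starts at 14:46, so centrifugation is first.

centrifugation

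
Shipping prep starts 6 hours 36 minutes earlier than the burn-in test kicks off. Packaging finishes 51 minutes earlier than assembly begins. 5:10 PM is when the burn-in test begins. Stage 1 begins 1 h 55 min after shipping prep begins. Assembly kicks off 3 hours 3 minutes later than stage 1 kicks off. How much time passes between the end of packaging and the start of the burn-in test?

2 hours 29 minutes

Shipping prep starts at 5:10 PM − 396 min = 10:34 AM.
Stage 1 starts at 10:34 AM + 115 min = 12:29 PM.
Assembly starts at 12:29 PM + 183 min = 3:32 PM.
Packaging ends at 3:32 PM − 51 min = 2:41 PM.
From 2:41 PM to 5:10 PM is 2 hours 29 minutes.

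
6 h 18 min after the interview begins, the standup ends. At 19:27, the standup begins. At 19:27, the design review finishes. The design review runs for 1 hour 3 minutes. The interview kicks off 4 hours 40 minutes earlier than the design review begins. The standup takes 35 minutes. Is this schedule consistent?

The design review starts at 19:27 − 63 min = 18:24.
The interview starts at 18:24 − 280 min = 13:44.
The standup ends at 13:44 + 378 min = 20:02.
The standup starts at 20:02 − 35 min = 19:27.
That matches the stated 19:27, so the schedule is consistent.

Yes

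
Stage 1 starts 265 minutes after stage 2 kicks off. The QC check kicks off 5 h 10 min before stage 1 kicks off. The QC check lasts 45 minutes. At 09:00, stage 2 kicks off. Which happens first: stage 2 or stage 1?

stage 2

Stage 1 starts at 09:00 + 265 min = 13:25.
Stage 2 starts at 09:00 and stage 1 starts at 13:25, so stage 2 is first.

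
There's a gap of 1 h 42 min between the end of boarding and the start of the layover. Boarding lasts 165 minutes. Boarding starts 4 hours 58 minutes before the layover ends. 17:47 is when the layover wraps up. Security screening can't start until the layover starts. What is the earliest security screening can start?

Boarding starts at 17:47 − 298 min = 12:49.
Boarding ends at 12:49 + 165 min = 15:34.
The layover starts at 15:34 + 102 min = 17:16.
Security screening is bounded by the layover, so the earliest it can start is 17:16.

17:16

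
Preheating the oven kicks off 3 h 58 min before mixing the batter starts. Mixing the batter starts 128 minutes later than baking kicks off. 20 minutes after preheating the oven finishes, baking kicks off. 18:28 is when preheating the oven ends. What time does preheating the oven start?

Baking starts at 18:28 + 20 min = 18:48.
Mixing the batter starts at 18:48 + 128 min = 20:56.
Preheating the oven starts at 20:56 − 238 min = 16:58.

16:58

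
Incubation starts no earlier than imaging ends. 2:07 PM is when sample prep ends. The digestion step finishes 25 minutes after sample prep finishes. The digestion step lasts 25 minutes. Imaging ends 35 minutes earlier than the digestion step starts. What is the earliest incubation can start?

The digestion step ends at 2:07 PM + 25 min = 2:32 PM.
The digestion step starts at 2:32 PM − 25 min = 2:07 PM.
Imaging ends at 2:07 PM − 35 min = 1:32 PM.
Incubation is bounded by imaging, so the earliest it can start is 1:32 PM.

1:32 PM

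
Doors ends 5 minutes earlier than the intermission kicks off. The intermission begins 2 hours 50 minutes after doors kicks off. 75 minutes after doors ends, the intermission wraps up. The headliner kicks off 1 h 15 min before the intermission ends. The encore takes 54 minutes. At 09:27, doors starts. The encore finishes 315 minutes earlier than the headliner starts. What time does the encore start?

06:03

The intermission starts at 09:27 + 170 min = 12:17.
Doors ends at 12:17 − 5 min = 12:12.
The intermission ends at 12:12 + 75 min = 13:27.
The headliner starts at 13:27 − 75 min = 12:12.
The encore ends at 12:12 − 315 min = 06:57.
The encore starts at 06:57 − 54 min = 06:03.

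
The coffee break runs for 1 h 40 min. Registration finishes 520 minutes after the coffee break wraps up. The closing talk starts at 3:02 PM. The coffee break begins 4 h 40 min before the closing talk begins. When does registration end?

8:42 PM

The coffee break starts at 3:02 PM − 280 min = 10:22 AM.
The coffee break ends at 10:22 AM + 100 min = 12:02 PM.
Registration ends at 12:02 PM + 520 min = 8:42 PM.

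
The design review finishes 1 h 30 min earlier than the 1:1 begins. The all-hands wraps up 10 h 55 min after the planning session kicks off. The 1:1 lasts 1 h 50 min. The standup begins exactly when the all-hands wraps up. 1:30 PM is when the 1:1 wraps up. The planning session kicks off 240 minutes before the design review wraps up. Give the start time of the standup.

The 1:1 starts at 1:30 PM − 110 min = 11:40 AM.
The design review ends at 11:40 AM − 90 min = 10:10 AM.
The planning session starts at 10:10 AM − 240 min = 6:10 AM.
The all-hands ends at 6:10 AM + 655 min = 5:05 PM.
So the standup starts at 5:05 PM.

5:05 PM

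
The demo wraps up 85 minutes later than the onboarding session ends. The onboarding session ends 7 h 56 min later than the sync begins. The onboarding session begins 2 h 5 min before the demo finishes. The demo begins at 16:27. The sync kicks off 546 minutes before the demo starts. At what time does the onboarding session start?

The sync starts at 16:27 − 546 min = 07:21.
The onboarding session ends at 07:21 + 476 min = 15:17.
The demo ends at 15:17 + 85 min = 16:42.
The onboarding session starts at 16:42 − 125 min = 14:37.

14:37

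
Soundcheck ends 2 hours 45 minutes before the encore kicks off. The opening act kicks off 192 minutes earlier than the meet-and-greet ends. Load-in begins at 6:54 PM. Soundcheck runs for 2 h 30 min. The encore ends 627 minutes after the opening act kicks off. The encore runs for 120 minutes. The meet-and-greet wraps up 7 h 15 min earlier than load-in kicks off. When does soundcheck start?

The meet-and-greet ends at 6:54 PM − 435 min = 11:39 AM.
The opening act starts at 11:39 AM − 192 min = 8:27 AM.
The encore ends at 8:27 AM + 627 min = 6:54 PM.
The encore starts at 6:54 PM − 120 min = 4:54 PM.
Soundcheck ends at 4:54 PM − 165 min = 2:09 PM.
Soundcheck starts at 2:09 PM − 150 min = 11:39 AM.

11:39 AM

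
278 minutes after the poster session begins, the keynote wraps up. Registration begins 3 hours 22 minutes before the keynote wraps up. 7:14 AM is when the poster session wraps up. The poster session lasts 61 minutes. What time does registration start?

The poster session starts at 7:14 AM − 61 min = 6:13 AM.
The keynote ends at 6:13 AM + 278 min = 10:51 AM.
Registration starts at 10:51 AM − 202 min = 7:29 AM.

7:29 AM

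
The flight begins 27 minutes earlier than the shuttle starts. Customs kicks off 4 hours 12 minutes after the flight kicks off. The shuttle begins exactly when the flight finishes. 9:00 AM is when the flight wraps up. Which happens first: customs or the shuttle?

The shuttle starts at 9:00 AM.
The flight starts at 9:00 AM − 27 min = 8:33 AM.
Customs starts at 8:33 AM + 252 min = 12:45 PM.
Customs starts at 12:45 PM and the shuttle starts at 9:00 AM, so the shuttle is first.

the shuttle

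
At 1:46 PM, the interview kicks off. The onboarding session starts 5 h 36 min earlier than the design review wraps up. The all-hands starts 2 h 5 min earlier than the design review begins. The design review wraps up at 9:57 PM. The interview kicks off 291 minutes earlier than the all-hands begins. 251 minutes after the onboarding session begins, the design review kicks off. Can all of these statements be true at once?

The onboarding session starts at 9:57 PM − 336 min = 4:21 PM.
The design review starts at 4:21 PM + 251 min = 8:32 PM.
The all-hands starts at 8:32 PM − 125 min = 6:27 PM.
The interview starts at 6:27 PM − 291 min = 1:36 PM.
But the interview is also said to start at 1:46 PM — a 10-minute conflict.

No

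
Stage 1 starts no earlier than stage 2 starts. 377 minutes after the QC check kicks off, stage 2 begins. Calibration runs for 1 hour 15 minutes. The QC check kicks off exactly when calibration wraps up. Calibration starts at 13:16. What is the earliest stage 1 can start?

20:48

Calibration ends at 13:16 + 75 min = 14:31.
So the QC check starts at 14:31.
Stage 2 starts at 14:31 + 377 min = 20:48.
Stage 1 is bounded by stage 2, so the earliest it can start is 20:48.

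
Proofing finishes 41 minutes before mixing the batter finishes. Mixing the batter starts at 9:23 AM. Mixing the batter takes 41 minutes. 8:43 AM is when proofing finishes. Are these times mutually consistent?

Mixing the batter ends at 9:23 AM + 41 min = 10:04 AM.
Proofing ends at 10:04 AM − 41 min = 9:23 AM.
But proofing is also said to end at 8:43 AM — a 40-minute conflict.

No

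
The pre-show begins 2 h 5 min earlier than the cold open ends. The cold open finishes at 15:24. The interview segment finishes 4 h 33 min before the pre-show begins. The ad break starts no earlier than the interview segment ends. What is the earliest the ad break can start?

The pre-show starts at 15:24 − 125 min = 13:19.
The interview segment ends at 13:19 − 273 min = 08:46.
The ad break is bounded by the interview segment, so the earliest it can start is 08:46.

08:46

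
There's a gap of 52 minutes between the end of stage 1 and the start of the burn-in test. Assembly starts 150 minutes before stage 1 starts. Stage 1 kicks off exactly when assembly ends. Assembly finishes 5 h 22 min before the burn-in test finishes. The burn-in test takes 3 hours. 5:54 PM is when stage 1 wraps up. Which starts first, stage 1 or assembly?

The burn-in test starts at 5:54 PM + 52 min = 6:46 PM.
The burn-in test ends at 6:46 PM + 180 min = 9:46 PM.
Assembly ends at 9:46 PM − 322 min = 4:24 PM.
So stage 1 starts at 4:24 PM.
Assembly starts at 4:24 PM − 150 min = 1:54 PM.
Stage 1 starts at 4:24 PM and assembly starts at 1:54 PM, so assembly is first.

assembly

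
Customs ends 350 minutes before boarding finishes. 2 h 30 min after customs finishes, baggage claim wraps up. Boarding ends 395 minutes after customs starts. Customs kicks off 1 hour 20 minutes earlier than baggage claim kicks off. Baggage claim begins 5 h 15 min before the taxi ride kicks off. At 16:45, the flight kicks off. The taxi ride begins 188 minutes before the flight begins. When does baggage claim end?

10:17

The taxi ride starts at 16:45 − 188 min = 13:37.
Baggage claim starts at 13:37 − 315 min = 08:22.
Customs starts at 08:22 − 80 min = 07:02.
Boarding ends at 07:02 + 395 min = 13:37.
Customs ends at 13:37 − 350 min = 07:47.
Baggage claim ends at 07:47 + 150 min = 10:17.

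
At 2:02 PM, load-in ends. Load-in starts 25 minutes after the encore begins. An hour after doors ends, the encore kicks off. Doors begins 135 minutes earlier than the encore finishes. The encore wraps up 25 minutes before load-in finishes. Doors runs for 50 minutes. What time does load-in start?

1:37 PM

The encore ends at 2:02 PM − 25 min = 1:37 PM.
Doors starts at 1:37 PM − 135 min = 11:22 AM.
Doors ends at 11:22 AM + 50 min = 12:12 PM.
The encore starts at 12:12 PM + 60 min = 1:12 PM.
Load-in starts at 1:12 PM + 25 min = 1:37 PM.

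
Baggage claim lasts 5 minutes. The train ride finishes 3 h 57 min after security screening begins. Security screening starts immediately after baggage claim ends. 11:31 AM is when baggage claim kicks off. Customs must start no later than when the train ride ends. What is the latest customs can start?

3:33 PM

Baggage claim ends at 11:31 AM + 5 min = 11:36 AM.
So security screening starts at 11:36 AM.
The train ride ends at 11:36 AM + 237 min = 3:33 PM.
Customs is bounded by the train ride, so the latest it can start is 3:33 PM.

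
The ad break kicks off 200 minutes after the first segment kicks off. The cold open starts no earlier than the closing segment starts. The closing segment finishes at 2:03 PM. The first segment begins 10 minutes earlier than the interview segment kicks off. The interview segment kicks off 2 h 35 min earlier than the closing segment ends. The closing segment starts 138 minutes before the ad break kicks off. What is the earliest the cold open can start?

12:20 PM

The interview segment starts at 2:03 PM − 155 min = 11:28 AM.
The first segment starts at 11:28 AM − 10 min = 11:18 AM.
The ad break starts at 11:18 AM + 200 min = 2:38 PM.
The closing segment starts at 2:38 PM − 138 min = 12:20 PM.
The cold open is bounded by the closing segment, so the earliest it can start is 12:20 PM.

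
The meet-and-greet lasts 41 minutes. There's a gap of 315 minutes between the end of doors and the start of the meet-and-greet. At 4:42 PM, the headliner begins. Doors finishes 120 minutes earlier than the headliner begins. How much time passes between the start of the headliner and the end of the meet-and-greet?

Doors ends at 4:42 PM − 120 min = 2:42 PM.
The meet-and-greet starts at 2:42 PM + 315 min = 7:57 PM.
The meet-and-greet ends at 7:57 PM + 41 min = 8:38 PM.
From 4:42 PM to 8:38 PM is 3 h 56 min.

3 h 56 min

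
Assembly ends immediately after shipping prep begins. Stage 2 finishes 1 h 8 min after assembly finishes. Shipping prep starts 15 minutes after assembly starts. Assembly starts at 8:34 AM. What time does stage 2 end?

Shipping prep starts at 8:34 AM + 15 min = 8:49 AM.
So assembly ends at 8:49 AM.
Stage 2 ends at 8:49 AM + 68 min = 9:57 AM.

9:57 AM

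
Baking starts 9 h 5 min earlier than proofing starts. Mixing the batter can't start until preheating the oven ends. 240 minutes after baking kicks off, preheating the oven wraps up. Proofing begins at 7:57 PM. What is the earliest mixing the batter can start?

2:52 PM

Baking starts at 7:57 PM − 545 min = 10:52 AM.
Preheating the oven ends at 10:52 AM + 240 min = 2:52 PM.
Mixing the batter is bounded by preheating the oven, so the earliest it can start is 2:52 PM.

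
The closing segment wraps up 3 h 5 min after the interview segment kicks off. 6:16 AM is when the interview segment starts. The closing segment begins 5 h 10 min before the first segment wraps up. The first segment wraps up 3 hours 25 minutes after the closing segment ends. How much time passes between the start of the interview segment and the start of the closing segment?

The closing segment ends at 6:16 AM + 185 min = 9:21 AM.
The first segment ends at 9:21 AM + 205 min = 12:46 PM.
The closing segment starts at 12:46 PM − 310 min = 7:36 AM.
From 6:16 AM to 7:36 AM is 1 hour 20 minutes.

1 hour 20 minutes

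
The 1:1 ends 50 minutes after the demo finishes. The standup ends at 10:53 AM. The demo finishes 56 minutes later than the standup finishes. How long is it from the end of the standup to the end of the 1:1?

1 hour 46 minutes

The demo ends at 10:53 AM + 56 min = 11:49 AM.
The 1:1 ends at 11:49 AM + 50 min = 12:39 PM.
From 10:53 AM to 12:39 PM is 1 hour 46 minutes.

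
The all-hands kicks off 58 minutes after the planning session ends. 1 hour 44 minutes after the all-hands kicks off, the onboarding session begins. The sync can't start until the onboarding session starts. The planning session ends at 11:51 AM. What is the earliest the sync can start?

The all-hands starts at 11:51 AM + 58 min = 12:49 PM.
The onboarding session starts at 12:49 PM + 104 min = 2:33 PM.
The sync is bounded by the onboarding session, so the earliest it can start is 2:33 PM.

2:33 PM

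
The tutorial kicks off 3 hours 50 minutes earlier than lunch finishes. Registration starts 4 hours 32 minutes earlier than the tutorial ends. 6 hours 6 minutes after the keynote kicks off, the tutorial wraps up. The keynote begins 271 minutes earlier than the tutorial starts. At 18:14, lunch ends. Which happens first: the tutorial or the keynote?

the keynote

The tutorial starts at 18:14 − 230 min = 14:24.
The keynote starts at 14:24 − 271 min = 09:53.
The tutorial starts at 14:24 and the keynote starts at 09:53, so the keynote is first.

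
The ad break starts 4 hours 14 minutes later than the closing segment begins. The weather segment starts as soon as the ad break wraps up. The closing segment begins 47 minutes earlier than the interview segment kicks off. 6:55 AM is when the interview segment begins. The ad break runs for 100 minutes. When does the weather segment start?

The closing segment starts at 6:55 AM − 47 min = 6:08 AM.
The ad break starts at 6:08 AM + 254 min = 10:22 AM.
The ad break ends at 10:22 AM + 100 min = 12:02 PM.
So the weather segment starts at 12:02 PM.

12:02 PM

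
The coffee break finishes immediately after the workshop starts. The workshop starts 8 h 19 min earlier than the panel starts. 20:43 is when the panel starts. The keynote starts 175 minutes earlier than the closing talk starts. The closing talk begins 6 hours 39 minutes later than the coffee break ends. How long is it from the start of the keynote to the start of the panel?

4 h 35 min

The workshop starts at 20:43 − 499 min = 12:24.
So the coffee break ends at 12:24.
The closing talk starts at 12:24 + 399 min = 19:03.
The keynote starts at 19:03 − 175 min = 16:08.
From 16:08 to 20:43 is 4 h 35 min.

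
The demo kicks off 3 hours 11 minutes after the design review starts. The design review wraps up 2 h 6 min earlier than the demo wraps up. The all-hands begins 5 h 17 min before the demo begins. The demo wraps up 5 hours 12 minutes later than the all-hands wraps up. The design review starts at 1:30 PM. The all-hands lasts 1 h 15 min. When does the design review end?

The demo starts at 1:30 PM + 191 min = 4:41 PM.
The all-hands starts at 4:41 PM − 317 min = 11:24 AM.
The all-hands ends at 11:24 AM + 75 min = 12:39 PM.
The demo ends at 12:39 PM + 312 min = 5:51 PM.
The design review ends at 5:51 PM − 126 min = 3:45 PM.

3:45 PM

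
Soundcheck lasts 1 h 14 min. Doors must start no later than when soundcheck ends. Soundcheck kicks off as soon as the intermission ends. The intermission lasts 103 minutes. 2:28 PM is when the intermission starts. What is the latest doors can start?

The intermission ends at 2:28 PM + 103 min = 4:11 PM.
So soundcheck starts at 4:11 PM.
Soundcheck ends at 4:11 PM + 74 min = 5:25 PM.
Doors is bounded by soundcheck, so the latest it can start is 5:25 PM.

5:25 PM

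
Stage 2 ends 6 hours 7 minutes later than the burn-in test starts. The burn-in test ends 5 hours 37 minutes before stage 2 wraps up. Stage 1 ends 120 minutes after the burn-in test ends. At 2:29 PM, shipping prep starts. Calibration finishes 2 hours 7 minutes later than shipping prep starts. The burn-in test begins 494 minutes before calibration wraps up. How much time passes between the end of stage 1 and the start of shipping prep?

Calibration ends at 2:29 PM + 127 min = 4:36 PM.
The burn-in test starts at 4:36 PM − 494 min = 8:22 AM.
Stage 2 ends at 8:22 AM + 367 min = 2:29 PM.
The burn-in test ends at 2:29 PM − 337 min = 8:52 AM.
Stage 1 ends at 8:52 AM + 120 min = 10:52 AM.
From 10:52 AM to 2:29 PM is 217 minutes.

217 minutes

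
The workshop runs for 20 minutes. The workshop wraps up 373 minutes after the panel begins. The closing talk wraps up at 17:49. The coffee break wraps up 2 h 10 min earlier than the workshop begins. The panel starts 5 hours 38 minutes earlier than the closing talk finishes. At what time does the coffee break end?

The panel starts at 17:49 − 338 min = 12:11.
The workshop ends at 12:11 + 373 min = 18:24.
The workshop starts at 18:24 − 20 min = 18:04.
The coffee break ends at 18:04 − 130 min = 15:54.

15:54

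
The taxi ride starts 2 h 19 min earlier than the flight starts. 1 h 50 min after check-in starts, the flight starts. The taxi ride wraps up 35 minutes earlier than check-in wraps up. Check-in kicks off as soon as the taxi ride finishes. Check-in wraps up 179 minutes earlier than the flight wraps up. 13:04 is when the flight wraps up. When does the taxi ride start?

09:01

Check-in ends at 13:04 − 179 min = 10:05.
The taxi ride ends at 10:05 − 35 min = 09:30.
So check-in starts at 09:30.
The flight starts at 09:30 + 110 min = 11:20.
The taxi ride starts at 11:20 − 139 min = 09:01.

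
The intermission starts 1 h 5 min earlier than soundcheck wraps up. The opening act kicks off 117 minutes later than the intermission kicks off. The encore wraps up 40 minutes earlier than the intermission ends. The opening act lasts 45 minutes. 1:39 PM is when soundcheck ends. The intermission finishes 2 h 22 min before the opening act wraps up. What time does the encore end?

12:14 PM

The intermission starts at 1:39 PM − 65 min = 12:34 PM.
The opening act starts at 12:34 PM + 117 min = 2:31 PM.
The opening act ends at 2:31 PM + 45 min = 3:16 PM.
The intermission ends at 3:16 PM − 142 min = 12:54 PM.
The encore ends at 12:54 PM − 40 min = 12:14 PM.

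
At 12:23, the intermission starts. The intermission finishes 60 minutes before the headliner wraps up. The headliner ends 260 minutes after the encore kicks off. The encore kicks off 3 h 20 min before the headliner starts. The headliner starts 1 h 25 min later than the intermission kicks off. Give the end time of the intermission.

The headliner starts at 12:23 + 85 min = 13:48.
The encore starts at 13:48 − 200 min = 10:28.
The headliner ends at 10:28 + 260 min = 14:48.
The intermission ends at 14:48 − 60 min = 13:48.

13:48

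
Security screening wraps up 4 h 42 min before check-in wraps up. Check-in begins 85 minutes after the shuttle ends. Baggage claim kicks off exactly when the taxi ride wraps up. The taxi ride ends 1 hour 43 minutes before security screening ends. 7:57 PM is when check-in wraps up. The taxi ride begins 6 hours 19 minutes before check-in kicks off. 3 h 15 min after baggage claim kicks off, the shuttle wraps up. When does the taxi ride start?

11:53 AM

Security screening ends at 7:57 PM − 282 min = 3:15 PM.
The taxi ride ends at 3:15 PM − 103 min = 1:32 PM.
So baggage claim starts at 1:32 PM.
The shuttle ends at 1:32 PM + 195 min = 4:47 PM.
Check-in starts at 4:47 PM + 85 min = 6:12 PM.
The taxi ride starts at 6:12 PM − 379 min = 11:53 AM.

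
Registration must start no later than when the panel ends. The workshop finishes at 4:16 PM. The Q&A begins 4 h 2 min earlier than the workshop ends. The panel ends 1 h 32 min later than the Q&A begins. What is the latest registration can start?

The Q&A starts at 4:16 PM − 242 min = 12:14 PM.
The panel ends at 12:14 PM + 92 min = 1:46 PM.
Registration is bounded by the panel, so the latest it can start is 1:46 PM.

1:46 PM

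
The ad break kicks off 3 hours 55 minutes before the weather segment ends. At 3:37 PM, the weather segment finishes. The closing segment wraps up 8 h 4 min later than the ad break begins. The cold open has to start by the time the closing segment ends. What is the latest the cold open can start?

7:46 PM

The ad break starts at 3:37 PM − 235 min = 11:42 AM.
The closing segment ends at 11:42 AM + 484 min = 7:46 PM.
The cold open is bounded by the closing segment, so the latest it can start is 7:46 PM.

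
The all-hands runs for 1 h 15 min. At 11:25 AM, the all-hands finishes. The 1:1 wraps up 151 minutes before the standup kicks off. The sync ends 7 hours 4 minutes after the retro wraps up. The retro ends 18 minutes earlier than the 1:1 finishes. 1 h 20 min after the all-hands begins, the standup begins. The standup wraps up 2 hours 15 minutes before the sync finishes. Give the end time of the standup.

The all-hands starts at 11:25 AM − 75 min = 10:10 AM.
The standup starts at 10:10 AM + 80 min = 11:30 AM.
The 1:1 ends at 11:30 AM − 151 min = 8:59 AM.
The retro ends at 8:59 AM − 18 min = 8:41 AM.
The sync ends at 8:41 AM + 424 min = 3:45 PM.
The standup ends at 3:45 PM − 135 min = 1:30 PM.

1:30 PM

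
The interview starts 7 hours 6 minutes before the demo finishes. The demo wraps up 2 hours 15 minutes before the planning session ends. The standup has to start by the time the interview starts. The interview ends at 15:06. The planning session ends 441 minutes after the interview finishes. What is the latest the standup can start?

13:06

The planning session ends at 15:06 + 441 min = 22:27.
The demo ends at 22:27 − 135 min = 20:12.
The interview starts at 20:12 − 426 min = 13:06.
The standup is bounded by the interview, so the latest it can start is 13:06.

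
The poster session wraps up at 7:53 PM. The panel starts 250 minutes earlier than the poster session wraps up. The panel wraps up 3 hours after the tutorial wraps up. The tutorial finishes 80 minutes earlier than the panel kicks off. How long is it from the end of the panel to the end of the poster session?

2 hours 30 minutes

The panel starts at 7:53 PM − 250 min = 3:43 PM.
The tutorial ends at 3:43 PM − 80 min = 2:23 PM.
The panel ends at 2:23 PM + 180 min = 5:23 PM.
From 5:23 PM to 7:53 PM is 2 hours 30 minutes.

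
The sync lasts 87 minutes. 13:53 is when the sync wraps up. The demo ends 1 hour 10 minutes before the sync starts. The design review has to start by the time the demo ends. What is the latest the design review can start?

11:16

The sync starts at 13:53 − 87 min = 12:26.
The demo ends at 12:26 − 70 min = 11:16.
The design review is bounded by the demo, so the latest it can start is 11:16.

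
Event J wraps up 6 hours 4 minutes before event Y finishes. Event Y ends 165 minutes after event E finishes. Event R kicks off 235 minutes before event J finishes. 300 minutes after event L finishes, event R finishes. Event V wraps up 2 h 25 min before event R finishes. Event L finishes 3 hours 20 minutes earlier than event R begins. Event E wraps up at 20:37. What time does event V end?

Event Y ends at 20:37 + 165 min = 23:22.
Event J ends at 23:22 − 364 min = 17:18.
Event R starts at 17:18 − 235 min = 13:23.
Event L ends at 13:23 − 200 min = 10:03.
Event R ends at 10:03 + 300 min = 15:03.
Event V ends at 15:03 − 145 min = 12:38.

12:38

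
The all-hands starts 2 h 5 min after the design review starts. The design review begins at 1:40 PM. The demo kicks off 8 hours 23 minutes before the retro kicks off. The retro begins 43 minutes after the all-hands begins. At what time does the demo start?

The all-hands starts at 1:40 PM + 125 min = 3:45 PM.
The retro starts at 3:45 PM + 43 min = 4:28 PM.
The demo starts at 4:28 PM − 503 min = 8:05 AM.

8:05 AM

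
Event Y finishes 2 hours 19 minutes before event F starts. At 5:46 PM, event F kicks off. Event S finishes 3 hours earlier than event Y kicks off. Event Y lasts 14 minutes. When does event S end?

12:13 PM

Event Y ends at 5:46 PM − 139 min = 3:27 PM.
Event Y starts at 3:27 PM − 14 min = 3:13 PM.
Event S ends at 3:13 PM − 180 min = 12:13 PM.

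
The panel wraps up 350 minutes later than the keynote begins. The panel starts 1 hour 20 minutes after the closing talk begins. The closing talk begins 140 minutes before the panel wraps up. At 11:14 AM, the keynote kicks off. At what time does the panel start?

The panel ends at 11:14 AM + 350 min = 5:04 PM.
The closing talk starts at 5:04 PM − 140 min = 2:44 PM.
The panel starts at 2:44 PM + 80 min = 4:04 PM.

4:04 PM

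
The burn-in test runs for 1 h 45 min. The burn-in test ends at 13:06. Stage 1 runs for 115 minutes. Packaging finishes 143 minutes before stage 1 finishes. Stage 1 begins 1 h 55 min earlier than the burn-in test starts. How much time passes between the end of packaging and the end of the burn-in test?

4 h 8 min

The burn-in test starts at 13:06 − 105 min = 11:21.
Stage 1 starts at 11:21 − 115 min = 09:26.
Stage 1 ends at 09:26 + 115 min = 11:21.
Packaging ends at 11:21 − 143 min = 08:58.
From 08:58 to 13:06 is 4 h 8 min.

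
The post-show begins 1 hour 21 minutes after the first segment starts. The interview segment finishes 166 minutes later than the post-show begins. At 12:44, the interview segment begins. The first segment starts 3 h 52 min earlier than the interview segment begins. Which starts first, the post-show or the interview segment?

the post-show

The first segment starts at 12:44 − 232 min = 08:52.
The post-show starts at 08:52 + 81 min = 10:13.
The post-show starts at 10:13 and the interview segment starts at 12:44, so the post-show is first.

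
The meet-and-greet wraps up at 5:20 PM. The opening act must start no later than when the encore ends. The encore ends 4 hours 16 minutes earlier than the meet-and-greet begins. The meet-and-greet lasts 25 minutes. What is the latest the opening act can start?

12:39 PM

The meet-and-greet starts at 5:20 PM − 25 min = 4:55 PM.
The encore ends at 4:55 PM − 256 min = 12:39 PM.
The opening act is bounded by the encore, so the latest it can start is 12:39 PM.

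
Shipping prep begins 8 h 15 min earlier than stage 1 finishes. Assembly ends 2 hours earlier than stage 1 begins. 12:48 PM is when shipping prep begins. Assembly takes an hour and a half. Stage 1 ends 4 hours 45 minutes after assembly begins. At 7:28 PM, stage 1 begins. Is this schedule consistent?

No

Assembly ends at 7:28 PM − 120 min = 5:28 PM.
Assembly starts at 5:28 PM − 90 min = 3:58 PM.
Stage 1 ends at 3:58 PM + 285 min = 8:43 PM.
Shipping prep starts at 8:43 PM − 495 min = 12:28 PM.
But shipping prep is also said to start at 12:48 PM — a 20-minute conflict.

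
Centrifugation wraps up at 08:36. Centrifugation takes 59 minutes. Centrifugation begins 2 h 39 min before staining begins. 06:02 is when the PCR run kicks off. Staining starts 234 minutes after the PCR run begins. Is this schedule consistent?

No

Staining starts at 06:02 + 234 min = 09:56.
Centrifugation starts at 09:56 − 159 min = 07:17.
Centrifugation ends at 07:17 + 59 min = 08:16.
But centrifugation is also said to end at 08:36 — a 20-minute conflict.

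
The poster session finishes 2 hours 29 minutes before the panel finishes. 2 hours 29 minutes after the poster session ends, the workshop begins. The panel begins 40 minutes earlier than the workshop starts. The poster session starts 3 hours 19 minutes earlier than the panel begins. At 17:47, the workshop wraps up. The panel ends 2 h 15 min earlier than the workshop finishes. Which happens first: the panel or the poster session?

The panel ends at 17:47 − 135 min = 15:32.
The poster session ends at 15:32 − 149 min = 13:03.
The workshop starts at 13:03 + 149 min = 15:32.
The panel starts at 15:32 − 40 min = 14:52.
The poster session starts at 14:52 − 199 min = 11:33.
The panel starts at 14:52 and the poster session starts at 11:33, so the poster session is first.

the poster session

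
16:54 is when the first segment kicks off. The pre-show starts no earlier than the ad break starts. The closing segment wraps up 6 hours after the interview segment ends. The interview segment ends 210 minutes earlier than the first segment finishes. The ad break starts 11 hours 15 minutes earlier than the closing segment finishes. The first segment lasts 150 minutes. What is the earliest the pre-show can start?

The first segment ends at 16:54 + 150 min = 19:24.
The interview segment ends at 19:24 − 210 min = 15:54.
The closing segment ends at 15:54 + 360 min = 21:54.
The ad break starts at 21:54 − 675 min = 10:39.
The pre-show is bounded by the ad break, so the earliest it can start is 10:39.

10:39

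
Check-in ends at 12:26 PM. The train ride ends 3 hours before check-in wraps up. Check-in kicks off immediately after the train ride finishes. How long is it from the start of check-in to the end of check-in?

180 minutes

The train ride ends at 12:26 PM − 180 min = 9:26 AM.
So check-in starts at 9:26 AM.
From 9:26 AM to 12:26 PM is 180 minutes.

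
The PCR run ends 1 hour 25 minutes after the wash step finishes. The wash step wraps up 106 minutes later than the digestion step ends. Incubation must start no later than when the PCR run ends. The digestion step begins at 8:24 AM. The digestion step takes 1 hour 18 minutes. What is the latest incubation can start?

12:53 PM

The digestion step ends at 8:24 AM + 78 min = 9:42 AM.
The wash step ends at 9:42 AM + 106 min = 11:28 AM.
The PCR run ends at 11:28 AM + 85 min = 12:53 PM.
Incubation is bounded by the PCR run, so the latest it can start is 12:53 PM.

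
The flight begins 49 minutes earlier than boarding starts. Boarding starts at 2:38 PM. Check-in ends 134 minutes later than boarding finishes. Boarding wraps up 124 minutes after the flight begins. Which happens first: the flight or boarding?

the flight

The flight starts at 2:38 PM − 49 min = 1:49 PM.
The flight starts at 1:49 PM and boarding starts at 2:38 PM, so the flight is first.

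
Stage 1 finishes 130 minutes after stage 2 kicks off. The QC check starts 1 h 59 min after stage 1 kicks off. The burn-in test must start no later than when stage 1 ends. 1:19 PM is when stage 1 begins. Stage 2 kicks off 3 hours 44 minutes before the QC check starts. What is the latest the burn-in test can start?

The QC check starts at 1:19 PM + 119 min = 3:18 PM.
Stage 2 starts at 3:18 PM − 224 min = 11:34 AM.
Stage 1 ends at 11:34 AM + 130 min = 1:44 PM.
The burn-in test is bounded by stage 1, so the latest it can start is 1:44 PM.

1:44 PM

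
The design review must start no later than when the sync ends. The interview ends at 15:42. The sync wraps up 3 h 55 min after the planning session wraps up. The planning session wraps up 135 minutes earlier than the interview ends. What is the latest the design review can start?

17:22

The planning session ends at 15:42 − 135 min = 13:27.
The sync ends at 13:27 + 235 min = 17:22.
The design review is bounded by the sync, so the latest it can start is 17:22.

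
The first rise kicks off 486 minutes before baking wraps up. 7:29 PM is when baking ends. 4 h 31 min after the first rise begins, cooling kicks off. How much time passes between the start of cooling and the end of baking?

215 minutes

The first rise starts at 7:29 PM − 486 min = 11:23 AM.
Cooling starts at 11:23 AM + 271 min = 3:54 PM.
From 3:54 PM to 7:29 PM is 215 minutes.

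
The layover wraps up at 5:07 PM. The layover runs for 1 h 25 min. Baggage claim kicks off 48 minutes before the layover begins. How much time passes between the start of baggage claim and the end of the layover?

2 hours 13 minutes

The layover starts at 5:07 PM − 85 min = 3:42 PM.
Baggage claim starts at 3:42 PM − 48 min = 2:54 PM.
From 2:54 PM to 5:07 PM is 2 hours 13 minutes.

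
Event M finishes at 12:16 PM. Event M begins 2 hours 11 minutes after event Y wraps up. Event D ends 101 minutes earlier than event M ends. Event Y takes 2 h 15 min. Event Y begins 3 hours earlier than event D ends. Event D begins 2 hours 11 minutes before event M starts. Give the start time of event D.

Event D ends at 12:16 PM − 101 min = 10:35 AM.
Event Y starts at 10:35 AM − 180 min = 7:35 AM.
Event Y ends at 7:35 AM + 135 min = 9:50 AM.
Event M starts at 9:50 AM + 131 min = 12:01 PM.
Event D starts at 12:01 PM − 131 min = 9:50 AM.

9:50 AM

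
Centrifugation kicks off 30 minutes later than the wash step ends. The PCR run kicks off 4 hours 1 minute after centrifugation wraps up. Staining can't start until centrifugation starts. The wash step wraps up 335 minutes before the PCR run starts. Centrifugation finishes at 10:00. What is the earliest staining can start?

08:56

The PCR run starts at 10:00 + 241 min = 14:01.
The wash step ends at 14:01 − 335 min = 08:26.
Centrifugation starts at 08:26 + 30 min = 08:56.
Staining is bounded by centrifugation, so the earliest it can start is 08:56.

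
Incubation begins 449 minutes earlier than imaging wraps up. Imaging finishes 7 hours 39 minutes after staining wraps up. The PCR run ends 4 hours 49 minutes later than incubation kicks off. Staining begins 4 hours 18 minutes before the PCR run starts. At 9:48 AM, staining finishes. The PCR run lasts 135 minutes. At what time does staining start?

8:14 AM

Imaging ends at 9:48 AM + 459 min = 5:27 PM.
Incubation starts at 5:27 PM − 449 min = 9:58 AM.
The PCR run ends at 9:58 AM + 289 min = 2:47 PM.
The PCR run starts at 2:47 PM − 135 min = 12:32 PM.
Staining starts at 12:32 PM − 258 min = 8:14 AM.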